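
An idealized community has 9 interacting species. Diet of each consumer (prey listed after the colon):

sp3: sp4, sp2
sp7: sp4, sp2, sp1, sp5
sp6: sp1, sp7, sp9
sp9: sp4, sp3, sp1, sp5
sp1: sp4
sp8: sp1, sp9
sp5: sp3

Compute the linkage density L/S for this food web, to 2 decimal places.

There are L = 17 links among S = 9 species.
L/S = 17/9 = 1.8889 ≈ 1.89.

L/S = 1.89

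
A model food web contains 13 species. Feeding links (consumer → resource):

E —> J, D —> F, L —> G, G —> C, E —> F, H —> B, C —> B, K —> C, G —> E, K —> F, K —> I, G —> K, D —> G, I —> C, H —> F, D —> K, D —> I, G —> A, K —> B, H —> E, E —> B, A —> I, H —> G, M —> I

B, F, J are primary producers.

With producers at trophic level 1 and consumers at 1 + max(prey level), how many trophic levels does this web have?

6

Producers (level 1): B, F, J.
B → C → I → A → G → D gives D level 6.
No species has a prey at level 6, so no species reaches level 7.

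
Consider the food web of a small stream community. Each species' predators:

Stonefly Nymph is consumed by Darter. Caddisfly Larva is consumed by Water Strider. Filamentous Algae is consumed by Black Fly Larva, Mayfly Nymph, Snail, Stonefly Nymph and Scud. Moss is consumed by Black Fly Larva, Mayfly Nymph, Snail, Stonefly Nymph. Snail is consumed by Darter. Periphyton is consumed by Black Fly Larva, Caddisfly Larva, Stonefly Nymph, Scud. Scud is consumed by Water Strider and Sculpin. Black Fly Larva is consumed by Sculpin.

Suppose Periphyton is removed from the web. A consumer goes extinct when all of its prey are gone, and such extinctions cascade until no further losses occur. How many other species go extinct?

Remove Periphyton.
Round 1: Caddisfly Larva (all prey gone) → extinct.
No further losses. Total secondary extinctions: 1.

1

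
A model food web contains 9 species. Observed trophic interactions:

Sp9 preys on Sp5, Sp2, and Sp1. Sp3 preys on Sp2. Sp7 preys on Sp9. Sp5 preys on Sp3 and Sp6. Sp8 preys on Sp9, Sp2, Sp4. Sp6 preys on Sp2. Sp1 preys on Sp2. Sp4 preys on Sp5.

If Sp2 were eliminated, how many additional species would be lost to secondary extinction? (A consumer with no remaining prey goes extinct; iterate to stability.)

8

Remove Sp2.
Round 1: Sp1 (all prey gone), Sp6 (all prey gone), Sp3 (all prey gone) → extinct.
Round 2: Sp5 (all prey gone) → extinct.
Round 3: Sp4 (all prey gone), Sp9 (all prey gone) → extinct.
Round 4: Sp8 (all prey gone), Sp7 (all prey gone) → extinct.
No further losses. Total secondary extinctions: 8.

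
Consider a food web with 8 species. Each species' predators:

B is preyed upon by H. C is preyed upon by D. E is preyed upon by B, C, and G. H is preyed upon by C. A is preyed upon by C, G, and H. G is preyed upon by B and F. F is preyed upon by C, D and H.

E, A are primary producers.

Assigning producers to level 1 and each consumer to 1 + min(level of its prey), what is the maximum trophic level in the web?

3

Producers (level 1): E, A.
Following each consumer down to its lowest-level prey: E → C → D (levels 1 through 3).
All prey of D (C 2, F 3) are at level 2 or above, so D is at level 1 + 2 = 3.
Every consumer has at least one prey at level 2 or below, so none exceeds level 3.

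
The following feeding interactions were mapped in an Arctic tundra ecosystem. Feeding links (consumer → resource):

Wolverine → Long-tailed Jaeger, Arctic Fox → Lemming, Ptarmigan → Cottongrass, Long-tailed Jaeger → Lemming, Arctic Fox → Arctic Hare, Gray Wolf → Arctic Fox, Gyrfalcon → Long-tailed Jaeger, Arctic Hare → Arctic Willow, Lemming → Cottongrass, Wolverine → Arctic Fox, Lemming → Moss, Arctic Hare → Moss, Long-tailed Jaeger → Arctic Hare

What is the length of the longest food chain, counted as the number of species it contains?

One longest chain: Moss → Arctic Hare → Arctic Fox → Wolverine.
It has 4 species and 3 links.

4 species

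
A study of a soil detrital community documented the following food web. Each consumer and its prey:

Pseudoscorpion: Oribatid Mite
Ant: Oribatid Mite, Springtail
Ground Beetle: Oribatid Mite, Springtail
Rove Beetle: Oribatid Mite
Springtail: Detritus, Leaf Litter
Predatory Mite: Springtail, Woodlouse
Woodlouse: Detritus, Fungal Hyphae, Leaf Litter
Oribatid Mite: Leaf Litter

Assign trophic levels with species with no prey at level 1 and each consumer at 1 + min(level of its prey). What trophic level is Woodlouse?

Trophic level 2

Detritus has no prey (basal) → level 1.
Woodlouse eats Detritus → level 2.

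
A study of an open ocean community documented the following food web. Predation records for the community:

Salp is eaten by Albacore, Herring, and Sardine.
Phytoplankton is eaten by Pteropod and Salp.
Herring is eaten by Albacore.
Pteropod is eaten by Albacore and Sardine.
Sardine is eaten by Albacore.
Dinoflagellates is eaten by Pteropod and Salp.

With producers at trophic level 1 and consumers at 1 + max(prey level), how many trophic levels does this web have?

4

Producers (level 1): Phytoplankton, Dinoflagellates.
Phytoplankton → Salp → Sardine → Albacore gives Albacore level 4.
No species has a prey at level 4, so no species reaches level 5.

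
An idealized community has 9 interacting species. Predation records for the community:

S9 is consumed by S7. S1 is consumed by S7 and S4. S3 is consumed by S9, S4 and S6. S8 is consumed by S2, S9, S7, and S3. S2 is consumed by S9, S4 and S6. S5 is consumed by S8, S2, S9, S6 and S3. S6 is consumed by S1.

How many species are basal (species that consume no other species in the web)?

1

Basal species (no prey listed): S5.
Count: 1.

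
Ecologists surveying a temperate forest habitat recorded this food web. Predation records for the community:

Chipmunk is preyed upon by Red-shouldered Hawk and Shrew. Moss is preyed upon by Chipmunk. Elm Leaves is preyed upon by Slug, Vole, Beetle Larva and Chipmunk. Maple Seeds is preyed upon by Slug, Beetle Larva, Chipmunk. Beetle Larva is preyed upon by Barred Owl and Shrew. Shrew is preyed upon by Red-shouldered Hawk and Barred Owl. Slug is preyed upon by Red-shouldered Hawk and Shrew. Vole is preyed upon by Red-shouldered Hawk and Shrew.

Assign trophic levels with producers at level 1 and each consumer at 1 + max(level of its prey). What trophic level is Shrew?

Trophic level 3

Maple Seeds is a producer → level 1.
Chipmunk eats Maple Seeds (level 1); other prey at levels: Moss 1, Elm Leaves 1 → level 2.
Shrew eats Chipmunk (level 2); other prey at levels: Vole 2, Beetle Larva 2, Slug 2 → level 3.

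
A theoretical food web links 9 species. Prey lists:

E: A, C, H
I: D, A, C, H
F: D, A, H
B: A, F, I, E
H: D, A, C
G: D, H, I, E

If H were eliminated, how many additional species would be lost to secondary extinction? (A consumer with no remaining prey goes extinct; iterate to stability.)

Remove H.
Every predator of it retains at least one other prey: F still has D, A; I still has D, A, C; E still has A, C; G still has D, I, E.
No consumer loses all prey, so no secondary extinctions occur.

0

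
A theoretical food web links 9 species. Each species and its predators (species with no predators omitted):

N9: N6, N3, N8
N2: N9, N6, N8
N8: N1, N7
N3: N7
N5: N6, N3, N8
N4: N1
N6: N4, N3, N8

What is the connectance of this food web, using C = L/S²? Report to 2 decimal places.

The web has S = 9 species and L = 16 feeding links.
C = L / S² = 16 / 81 = 0.1975 ≈ 0.20.

C = 0.20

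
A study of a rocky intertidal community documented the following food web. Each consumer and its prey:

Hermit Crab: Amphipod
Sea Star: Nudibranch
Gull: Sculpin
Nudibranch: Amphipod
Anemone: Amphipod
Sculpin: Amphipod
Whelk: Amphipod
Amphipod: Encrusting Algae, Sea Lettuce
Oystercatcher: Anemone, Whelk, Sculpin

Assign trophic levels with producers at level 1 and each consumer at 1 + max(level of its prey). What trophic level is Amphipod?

Trophic level 2

Encrusting Algae is a producer → level 1.
Amphipod eats Encrusting Algae (level 1); other prey at levels: Sea Lettuce 1 → level 2.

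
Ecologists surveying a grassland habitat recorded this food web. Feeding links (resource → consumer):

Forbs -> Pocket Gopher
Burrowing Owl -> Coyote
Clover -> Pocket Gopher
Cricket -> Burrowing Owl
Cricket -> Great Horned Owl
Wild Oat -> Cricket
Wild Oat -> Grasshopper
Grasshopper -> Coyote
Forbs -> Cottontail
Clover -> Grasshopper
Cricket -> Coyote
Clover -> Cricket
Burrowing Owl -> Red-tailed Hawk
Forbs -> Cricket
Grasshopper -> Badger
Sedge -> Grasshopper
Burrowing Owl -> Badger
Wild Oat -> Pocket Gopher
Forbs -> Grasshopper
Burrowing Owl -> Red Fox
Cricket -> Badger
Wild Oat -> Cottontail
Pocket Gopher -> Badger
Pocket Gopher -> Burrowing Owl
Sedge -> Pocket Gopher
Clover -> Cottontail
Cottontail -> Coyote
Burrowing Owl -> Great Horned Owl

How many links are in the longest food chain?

One longest chain: Wild Oat → Cricket → Burrowing Owl → Red Fox.
It has 4 species and 3 links.

3 links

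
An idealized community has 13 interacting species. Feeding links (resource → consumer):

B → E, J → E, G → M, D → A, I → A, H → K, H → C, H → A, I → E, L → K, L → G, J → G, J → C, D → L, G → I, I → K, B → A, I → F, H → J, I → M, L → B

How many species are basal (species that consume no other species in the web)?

Basal species (no prey listed): D, H.
Count: 2.

2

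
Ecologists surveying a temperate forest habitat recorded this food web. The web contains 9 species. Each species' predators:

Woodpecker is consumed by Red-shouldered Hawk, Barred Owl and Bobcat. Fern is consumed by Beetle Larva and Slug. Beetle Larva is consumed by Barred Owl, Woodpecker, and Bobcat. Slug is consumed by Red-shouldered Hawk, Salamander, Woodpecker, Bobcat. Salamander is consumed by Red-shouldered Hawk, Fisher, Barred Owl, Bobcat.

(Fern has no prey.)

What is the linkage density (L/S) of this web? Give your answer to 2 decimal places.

L/S = 1.78

There are L = 16 links among S = 9 species.
L/S = 16/9 = 1.7778 ≈ 1.78.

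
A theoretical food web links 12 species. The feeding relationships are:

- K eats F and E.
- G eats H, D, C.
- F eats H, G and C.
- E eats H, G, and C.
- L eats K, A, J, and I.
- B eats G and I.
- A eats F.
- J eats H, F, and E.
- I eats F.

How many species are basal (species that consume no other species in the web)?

Basal species (no prey listed): C, D, H.
Count: 3.

3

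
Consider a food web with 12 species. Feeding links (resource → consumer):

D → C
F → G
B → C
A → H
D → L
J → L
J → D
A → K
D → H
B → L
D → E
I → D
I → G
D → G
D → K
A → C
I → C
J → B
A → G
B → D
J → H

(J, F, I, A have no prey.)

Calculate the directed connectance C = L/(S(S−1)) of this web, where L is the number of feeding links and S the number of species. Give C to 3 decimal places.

C = 0.159

The web has S = 12 species and L = 21 feeding links.
C = L / (S(S−1)) = 21 / 132 = 0.1591 ≈ 0.159.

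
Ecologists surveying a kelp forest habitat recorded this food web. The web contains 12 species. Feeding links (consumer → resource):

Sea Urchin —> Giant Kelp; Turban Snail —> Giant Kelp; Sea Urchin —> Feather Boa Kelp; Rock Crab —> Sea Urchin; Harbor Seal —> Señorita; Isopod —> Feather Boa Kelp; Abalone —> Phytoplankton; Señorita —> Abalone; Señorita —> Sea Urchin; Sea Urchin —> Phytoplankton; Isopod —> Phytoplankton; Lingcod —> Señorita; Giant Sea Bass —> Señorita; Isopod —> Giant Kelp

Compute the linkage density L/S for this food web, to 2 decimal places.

L/S = 1.17

There are L = 14 links among S = 12 species.
L/S = 14/12 = 1.1667 ≈ 1.17.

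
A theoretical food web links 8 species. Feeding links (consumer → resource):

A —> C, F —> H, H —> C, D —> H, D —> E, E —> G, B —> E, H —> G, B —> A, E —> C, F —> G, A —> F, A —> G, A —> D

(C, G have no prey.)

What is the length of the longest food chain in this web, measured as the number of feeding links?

4 links

One longest chain: C → H → F → A → B.
It has 5 species and 4 links.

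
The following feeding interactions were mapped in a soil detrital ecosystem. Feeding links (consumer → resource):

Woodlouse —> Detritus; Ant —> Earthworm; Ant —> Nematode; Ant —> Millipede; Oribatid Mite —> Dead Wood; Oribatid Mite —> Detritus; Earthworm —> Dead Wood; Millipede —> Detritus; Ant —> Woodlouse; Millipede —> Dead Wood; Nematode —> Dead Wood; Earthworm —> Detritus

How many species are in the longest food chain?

One longest chain: Detritus → Earthworm → Ant.
It has 3 species and 2 links.

3 species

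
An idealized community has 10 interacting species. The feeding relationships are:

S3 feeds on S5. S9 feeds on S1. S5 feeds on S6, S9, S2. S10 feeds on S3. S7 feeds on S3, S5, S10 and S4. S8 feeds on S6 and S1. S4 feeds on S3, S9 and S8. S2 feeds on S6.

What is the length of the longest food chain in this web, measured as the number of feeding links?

5 links

One longest chain: S1 → S9 → S5 → S3 → S10 → S7.
It has 6 species and 5 links.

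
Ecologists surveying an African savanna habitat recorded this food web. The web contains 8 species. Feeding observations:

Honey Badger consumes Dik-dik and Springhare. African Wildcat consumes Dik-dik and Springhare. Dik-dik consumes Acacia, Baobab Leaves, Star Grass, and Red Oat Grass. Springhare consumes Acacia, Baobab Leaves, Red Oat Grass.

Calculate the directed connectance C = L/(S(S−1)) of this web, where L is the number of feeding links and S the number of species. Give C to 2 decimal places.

C = 0.20

The web has S = 8 species and L = 11 feeding links.
C = L / (S(S−1)) = 11 / 56 = 0.1964 ≈ 0.20.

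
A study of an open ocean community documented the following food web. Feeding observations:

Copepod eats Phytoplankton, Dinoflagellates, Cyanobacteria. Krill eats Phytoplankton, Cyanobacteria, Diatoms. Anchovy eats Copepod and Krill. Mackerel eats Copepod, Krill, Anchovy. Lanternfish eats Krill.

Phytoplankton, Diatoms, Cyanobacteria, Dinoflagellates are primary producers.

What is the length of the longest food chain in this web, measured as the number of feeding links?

3 links

One longest chain: Phytoplankton → Copepod → Anchovy → Mackerel.
It has 4 species and 3 links.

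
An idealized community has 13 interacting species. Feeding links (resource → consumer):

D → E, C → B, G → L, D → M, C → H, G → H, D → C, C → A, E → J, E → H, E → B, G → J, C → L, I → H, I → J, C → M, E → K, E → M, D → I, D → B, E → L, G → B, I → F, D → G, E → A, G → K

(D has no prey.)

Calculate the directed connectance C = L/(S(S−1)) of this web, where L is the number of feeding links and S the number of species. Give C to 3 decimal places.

C = 0.167

The web has S = 13 species and L = 26 feeding links.
C = L / (S(S−1)) = 26 / 156 = 0.1667 ≈ 0.167.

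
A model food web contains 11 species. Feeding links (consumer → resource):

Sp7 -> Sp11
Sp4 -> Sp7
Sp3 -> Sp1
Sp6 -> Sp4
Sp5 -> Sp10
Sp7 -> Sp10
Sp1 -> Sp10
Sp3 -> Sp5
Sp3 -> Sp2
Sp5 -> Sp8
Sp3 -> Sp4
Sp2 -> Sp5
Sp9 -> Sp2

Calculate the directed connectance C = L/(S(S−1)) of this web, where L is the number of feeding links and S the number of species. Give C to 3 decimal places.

C = 0.118

The web has S = 11 species and L = 13 feeding links.
C = L / (S(S−1)) = 13 / 110 = 0.1182 ≈ 0.118.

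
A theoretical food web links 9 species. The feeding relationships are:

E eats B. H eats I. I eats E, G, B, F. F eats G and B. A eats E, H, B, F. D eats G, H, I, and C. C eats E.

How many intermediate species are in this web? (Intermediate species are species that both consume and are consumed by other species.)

Intermediate species (has both prey and predators): F, E, I, C, H.
Count: 5.

5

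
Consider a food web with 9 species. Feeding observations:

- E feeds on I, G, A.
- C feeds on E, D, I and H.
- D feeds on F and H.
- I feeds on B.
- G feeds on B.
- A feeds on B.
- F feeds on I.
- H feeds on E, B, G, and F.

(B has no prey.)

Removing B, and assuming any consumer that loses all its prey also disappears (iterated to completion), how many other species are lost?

Remove B.
Round 1: I (all prey gone), A (all prey gone), G (all prey gone) → extinct.
Round 2: F (all prey gone), E (all prey gone) → extinct.
Round 3: H (all prey gone) → extinct.
Round 4: D (all prey gone) → extinct.
Round 5: C (all prey gone) → extinct.
No further losses. Total secondary extinctions: 8.

8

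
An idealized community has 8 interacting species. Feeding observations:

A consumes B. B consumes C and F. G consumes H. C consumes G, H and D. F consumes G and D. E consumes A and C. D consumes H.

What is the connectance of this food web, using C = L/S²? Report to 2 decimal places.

The web has S = 8 species and L = 12 feeding links.
C = L / S² = 12 / 64 = 0.1875 ≈ 0.19.

C = 0.19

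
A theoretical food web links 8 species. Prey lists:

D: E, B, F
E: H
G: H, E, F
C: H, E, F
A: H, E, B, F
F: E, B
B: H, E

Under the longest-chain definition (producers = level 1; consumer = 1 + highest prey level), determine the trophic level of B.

H is a producer → level 1.
E eats H → level 2.
B eats E (level 2); other prey at levels: H 1 → level 3.

Trophic level 3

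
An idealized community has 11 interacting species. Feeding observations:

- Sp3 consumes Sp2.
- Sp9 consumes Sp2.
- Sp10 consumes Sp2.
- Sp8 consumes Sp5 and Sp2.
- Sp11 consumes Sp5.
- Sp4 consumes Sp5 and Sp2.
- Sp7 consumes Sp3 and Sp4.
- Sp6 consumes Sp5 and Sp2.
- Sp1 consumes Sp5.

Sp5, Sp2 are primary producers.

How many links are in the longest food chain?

One longest chain: Sp5 → Sp4 → Sp7.
It has 3 species and 2 links.

2 links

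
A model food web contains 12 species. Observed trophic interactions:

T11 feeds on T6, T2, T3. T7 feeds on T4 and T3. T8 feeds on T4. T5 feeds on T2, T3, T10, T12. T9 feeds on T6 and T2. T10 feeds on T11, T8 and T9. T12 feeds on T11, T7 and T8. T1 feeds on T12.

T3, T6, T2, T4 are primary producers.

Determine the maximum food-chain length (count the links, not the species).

3 links

One longest chain: T3 → T11 → T12 → T5.
It has 4 species and 3 links.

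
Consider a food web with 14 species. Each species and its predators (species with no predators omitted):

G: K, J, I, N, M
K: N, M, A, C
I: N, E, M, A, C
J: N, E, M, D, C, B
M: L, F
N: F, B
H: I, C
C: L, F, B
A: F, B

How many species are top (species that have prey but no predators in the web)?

Top species (has prey, but nothing eats it): E, D, L, F, B.
Count: 5.

5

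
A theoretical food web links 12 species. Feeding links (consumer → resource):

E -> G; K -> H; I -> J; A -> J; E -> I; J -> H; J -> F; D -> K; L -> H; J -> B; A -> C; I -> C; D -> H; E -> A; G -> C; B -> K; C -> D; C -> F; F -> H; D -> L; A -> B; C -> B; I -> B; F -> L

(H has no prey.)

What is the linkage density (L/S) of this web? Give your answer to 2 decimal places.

L/S = 2.00

There are L = 24 links among S = 12 species.
L/S = 24/12 = 2.0000 ≈ 2.00.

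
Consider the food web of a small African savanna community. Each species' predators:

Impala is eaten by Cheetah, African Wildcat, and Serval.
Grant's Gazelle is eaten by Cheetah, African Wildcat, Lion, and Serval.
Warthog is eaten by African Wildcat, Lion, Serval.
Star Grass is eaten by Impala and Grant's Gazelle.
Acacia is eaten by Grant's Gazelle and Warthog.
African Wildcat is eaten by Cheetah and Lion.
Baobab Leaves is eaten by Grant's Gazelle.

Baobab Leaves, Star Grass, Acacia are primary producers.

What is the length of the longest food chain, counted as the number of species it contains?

One longest chain: Star Grass → Impala → African Wildcat → Lion.
It has 4 species and 3 links.

4 species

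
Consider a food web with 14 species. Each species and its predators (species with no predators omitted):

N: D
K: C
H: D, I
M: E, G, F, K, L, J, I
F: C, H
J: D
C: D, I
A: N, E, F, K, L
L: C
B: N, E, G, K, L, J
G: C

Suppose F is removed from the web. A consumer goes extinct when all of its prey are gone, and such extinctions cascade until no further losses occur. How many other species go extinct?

Remove F.
Round 1: H (all prey gone) → extinct.
No further losses. Total secondary extinctions: 1.

1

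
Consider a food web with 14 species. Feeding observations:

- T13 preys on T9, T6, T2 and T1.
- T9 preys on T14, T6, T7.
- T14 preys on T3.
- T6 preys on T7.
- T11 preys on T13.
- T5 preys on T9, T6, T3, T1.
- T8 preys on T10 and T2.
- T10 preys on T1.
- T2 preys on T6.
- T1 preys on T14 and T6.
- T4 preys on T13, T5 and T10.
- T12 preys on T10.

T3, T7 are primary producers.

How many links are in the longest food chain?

One longest chain: T3 → T14 → T1 → T13 → T11.
It has 5 species and 4 links.

4 links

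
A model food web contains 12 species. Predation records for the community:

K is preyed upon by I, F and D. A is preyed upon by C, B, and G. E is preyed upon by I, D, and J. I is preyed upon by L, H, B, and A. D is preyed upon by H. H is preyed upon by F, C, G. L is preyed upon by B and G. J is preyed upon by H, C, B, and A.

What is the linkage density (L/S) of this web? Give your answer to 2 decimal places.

There are L = 23 links among S = 12 species.
L/S = 23/12 = 1.9167 ≈ 1.92.

L/S = 1.92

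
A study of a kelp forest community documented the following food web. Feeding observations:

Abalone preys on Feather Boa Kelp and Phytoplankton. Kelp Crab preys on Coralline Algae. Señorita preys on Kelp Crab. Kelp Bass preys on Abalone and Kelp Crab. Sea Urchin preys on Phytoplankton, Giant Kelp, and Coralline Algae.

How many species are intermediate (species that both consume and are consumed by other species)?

2

Intermediate species (has both prey and predators): Kelp Crab, Abalone.
Count: 2.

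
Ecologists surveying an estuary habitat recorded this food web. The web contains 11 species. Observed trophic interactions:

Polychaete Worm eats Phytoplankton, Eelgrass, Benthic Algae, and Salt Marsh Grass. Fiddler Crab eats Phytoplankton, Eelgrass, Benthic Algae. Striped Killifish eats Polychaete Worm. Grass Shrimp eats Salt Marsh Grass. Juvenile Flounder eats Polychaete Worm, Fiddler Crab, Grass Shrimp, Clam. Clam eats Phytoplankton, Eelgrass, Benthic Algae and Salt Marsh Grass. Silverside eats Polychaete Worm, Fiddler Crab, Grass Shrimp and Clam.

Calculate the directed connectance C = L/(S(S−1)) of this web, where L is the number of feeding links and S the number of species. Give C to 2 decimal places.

The web has S = 11 species and L = 21 feeding links.
C = L / (S(S−1)) = 21 / 110 = 0.1909 ≈ 0.19.

C = 0.19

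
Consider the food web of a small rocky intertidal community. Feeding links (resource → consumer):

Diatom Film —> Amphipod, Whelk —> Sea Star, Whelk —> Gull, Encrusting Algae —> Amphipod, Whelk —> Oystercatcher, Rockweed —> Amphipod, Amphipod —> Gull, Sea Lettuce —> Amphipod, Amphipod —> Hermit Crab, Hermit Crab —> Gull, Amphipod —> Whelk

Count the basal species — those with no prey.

4

Basal species (no prey listed): Diatom Film, Encrusting Algae, Sea Lettuce, Rockweed.
Count: 4.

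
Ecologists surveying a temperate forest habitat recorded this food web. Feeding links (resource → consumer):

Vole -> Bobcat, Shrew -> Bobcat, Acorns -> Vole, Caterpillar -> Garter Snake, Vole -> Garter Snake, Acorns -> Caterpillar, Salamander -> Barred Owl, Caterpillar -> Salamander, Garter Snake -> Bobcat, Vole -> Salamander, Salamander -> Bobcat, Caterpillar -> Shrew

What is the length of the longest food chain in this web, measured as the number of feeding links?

3 links

One longest chain: Acorns → Vole → Garter Snake → Bobcat.
It has 4 species and 3 links.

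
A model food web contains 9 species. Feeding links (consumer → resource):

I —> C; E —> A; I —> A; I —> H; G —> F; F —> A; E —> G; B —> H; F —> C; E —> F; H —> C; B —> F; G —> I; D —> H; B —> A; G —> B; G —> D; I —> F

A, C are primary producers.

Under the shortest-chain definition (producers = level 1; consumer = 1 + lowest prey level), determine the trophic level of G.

Trophic level 3

A is a producer → level 1.
F eats A → level 2.
G eats F → level 3.
No prey of G is below level 2, so 3 is the minimum.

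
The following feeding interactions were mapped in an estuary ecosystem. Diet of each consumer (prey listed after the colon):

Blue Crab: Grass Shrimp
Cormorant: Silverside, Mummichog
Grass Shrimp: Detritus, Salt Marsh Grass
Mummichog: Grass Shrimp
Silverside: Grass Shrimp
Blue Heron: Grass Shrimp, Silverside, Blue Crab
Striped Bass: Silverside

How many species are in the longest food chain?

4 species

One longest chain: Detritus → Grass Shrimp → Silverside → Cormorant.
It has 4 species and 3 links.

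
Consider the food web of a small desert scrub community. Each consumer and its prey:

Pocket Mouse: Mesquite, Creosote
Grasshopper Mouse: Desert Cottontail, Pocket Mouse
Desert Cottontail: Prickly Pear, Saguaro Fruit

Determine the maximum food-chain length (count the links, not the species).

2 links

One longest chain: Prickly Pear → Desert Cottontail → Grasshopper Mouse.
It has 3 species and 2 links.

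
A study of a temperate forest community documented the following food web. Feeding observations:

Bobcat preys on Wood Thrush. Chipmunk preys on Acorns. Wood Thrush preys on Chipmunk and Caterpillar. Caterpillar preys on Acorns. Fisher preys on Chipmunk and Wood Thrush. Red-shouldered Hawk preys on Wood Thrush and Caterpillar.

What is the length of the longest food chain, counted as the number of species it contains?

One longest chain: Acorns → Chipmunk → Wood Thrush → Red-shouldered Hawk.
It has 4 species and 3 links.

4 species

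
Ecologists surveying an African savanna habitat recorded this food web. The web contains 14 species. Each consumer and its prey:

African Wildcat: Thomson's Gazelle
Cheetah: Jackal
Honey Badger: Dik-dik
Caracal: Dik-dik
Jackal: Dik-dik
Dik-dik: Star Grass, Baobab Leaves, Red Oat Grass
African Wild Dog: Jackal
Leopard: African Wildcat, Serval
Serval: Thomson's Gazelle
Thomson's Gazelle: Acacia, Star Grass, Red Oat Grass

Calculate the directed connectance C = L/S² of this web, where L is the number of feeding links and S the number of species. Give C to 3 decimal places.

C = 0.077

The web has S = 14 species and L = 15 feeding links.
C = L / S² = 15 / 196 = 0.0765 ≈ 0.077.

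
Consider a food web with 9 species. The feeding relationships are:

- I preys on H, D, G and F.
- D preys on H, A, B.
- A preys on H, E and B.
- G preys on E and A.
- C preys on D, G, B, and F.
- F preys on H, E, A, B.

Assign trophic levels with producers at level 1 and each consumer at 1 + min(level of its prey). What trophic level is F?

E is a producer → level 1.
F eats E → level 2.

Trophic level 2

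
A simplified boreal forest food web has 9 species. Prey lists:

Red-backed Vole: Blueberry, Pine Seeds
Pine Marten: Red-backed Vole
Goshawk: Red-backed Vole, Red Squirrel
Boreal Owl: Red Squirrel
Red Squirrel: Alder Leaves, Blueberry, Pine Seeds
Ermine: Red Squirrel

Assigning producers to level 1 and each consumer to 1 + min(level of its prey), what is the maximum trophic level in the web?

3

Producers (level 1): Alder Leaves, Blueberry, Pine Seeds.
Following each consumer down to its lowest-level prey: Alder Leaves → Red Squirrel → Boreal Owl (levels 1 through 3).
All prey of Boreal Owl (Red Squirrel 2) are at level 2 or above, so Boreal Owl is at level 1 + 2 = 3.
Every consumer has at least one prey at level 2 or below, so none exceeds level 3.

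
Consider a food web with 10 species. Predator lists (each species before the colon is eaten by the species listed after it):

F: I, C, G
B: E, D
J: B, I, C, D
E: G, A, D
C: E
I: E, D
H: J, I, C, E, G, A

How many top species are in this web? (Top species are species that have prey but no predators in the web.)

Top species (has prey, but nothing eats it): G, A, D.
Count: 3.

3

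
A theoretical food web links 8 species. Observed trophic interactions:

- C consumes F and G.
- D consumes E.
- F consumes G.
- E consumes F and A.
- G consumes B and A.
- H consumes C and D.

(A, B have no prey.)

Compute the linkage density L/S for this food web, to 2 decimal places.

There are L = 10 links among S = 8 species.
L/S = 10/8 = 1.2500 ≈ 1.25.

L/S = 1.25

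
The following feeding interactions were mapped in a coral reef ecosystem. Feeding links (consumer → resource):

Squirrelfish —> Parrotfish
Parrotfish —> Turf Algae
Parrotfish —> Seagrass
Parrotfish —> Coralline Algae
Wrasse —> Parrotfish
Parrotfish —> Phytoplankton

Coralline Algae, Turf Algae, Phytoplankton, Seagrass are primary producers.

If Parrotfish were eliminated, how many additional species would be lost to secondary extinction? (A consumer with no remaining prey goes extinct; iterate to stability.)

Remove Parrotfish.
Round 1: Wrasse (all prey gone), Squirrelfish (all prey gone) → extinct.
No further losses. Total secondary extinctions: 2.

2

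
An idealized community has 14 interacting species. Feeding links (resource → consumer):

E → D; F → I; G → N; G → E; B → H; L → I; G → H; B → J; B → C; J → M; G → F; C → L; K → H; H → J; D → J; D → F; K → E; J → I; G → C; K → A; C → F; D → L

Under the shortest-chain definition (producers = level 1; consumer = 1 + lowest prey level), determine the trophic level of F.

G is a producer → level 1.
F eats G → level 2.

Trophic level 2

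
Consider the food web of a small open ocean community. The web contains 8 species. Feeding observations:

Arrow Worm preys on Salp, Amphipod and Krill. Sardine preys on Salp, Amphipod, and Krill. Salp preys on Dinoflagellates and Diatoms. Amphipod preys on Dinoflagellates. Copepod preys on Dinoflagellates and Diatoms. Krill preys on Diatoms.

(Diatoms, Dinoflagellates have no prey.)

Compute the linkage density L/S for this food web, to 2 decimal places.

L/S = 1.50

There are L = 12 links among S = 8 species.
L/S = 12/8 = 1.5000 ≈ 1.50.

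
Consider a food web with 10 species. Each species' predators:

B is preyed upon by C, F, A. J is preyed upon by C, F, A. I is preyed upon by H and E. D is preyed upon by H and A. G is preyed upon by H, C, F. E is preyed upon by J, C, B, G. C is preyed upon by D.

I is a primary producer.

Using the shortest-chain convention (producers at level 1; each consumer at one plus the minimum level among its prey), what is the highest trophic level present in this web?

Producers (level 1): I.
Following each consumer down to its lowest-level prey: I → E → B → F (levels 1 through 4).
All prey of F (B 3, G 3, J 3) are at level 3 or above, so F is at level 1 + 3 = 4.
Every consumer has at least one prey at level 3 or below, so none exceeds level 4.

4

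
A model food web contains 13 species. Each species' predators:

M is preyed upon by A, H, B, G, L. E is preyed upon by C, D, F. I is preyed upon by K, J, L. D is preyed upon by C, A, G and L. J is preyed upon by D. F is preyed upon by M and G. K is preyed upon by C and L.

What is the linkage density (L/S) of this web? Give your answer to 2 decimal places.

There are L = 20 links among S = 13 species.
L/S = 20/13 = 1.5385 ≈ 1.54.

L/S = 1.54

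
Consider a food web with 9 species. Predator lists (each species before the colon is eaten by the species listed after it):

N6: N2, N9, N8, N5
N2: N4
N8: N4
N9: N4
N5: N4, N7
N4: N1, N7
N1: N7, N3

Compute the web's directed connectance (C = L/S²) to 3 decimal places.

C = 0.160

The web has S = 9 species and L = 13 feeding links.
C = L / S² = 13 / 81 = 0.1605 ≈ 0.160.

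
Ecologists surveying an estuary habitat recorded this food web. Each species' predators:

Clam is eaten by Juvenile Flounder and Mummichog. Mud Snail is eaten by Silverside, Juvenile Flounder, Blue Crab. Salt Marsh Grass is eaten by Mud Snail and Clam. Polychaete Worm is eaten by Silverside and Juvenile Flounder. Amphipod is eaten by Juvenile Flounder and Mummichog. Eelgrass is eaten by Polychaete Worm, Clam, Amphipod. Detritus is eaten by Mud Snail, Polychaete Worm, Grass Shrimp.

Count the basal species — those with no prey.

3

Basal species (no prey listed): Detritus, Salt Marsh Grass, Eelgrass.
Count: 3.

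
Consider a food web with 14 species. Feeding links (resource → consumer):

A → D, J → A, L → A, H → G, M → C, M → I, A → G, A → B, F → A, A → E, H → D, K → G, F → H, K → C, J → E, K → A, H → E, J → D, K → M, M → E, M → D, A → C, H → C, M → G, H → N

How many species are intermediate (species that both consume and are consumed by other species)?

Intermediate species (has both prey and predators): H, M, A.
Count: 3.

3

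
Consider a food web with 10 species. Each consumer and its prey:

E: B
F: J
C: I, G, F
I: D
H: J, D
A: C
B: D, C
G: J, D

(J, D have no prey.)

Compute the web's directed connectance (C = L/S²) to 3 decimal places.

C = 0.130

The web has S = 10 species and L = 13 feeding links.
C = L / S² = 13 / 100 = 0.1300 ≈ 0.130.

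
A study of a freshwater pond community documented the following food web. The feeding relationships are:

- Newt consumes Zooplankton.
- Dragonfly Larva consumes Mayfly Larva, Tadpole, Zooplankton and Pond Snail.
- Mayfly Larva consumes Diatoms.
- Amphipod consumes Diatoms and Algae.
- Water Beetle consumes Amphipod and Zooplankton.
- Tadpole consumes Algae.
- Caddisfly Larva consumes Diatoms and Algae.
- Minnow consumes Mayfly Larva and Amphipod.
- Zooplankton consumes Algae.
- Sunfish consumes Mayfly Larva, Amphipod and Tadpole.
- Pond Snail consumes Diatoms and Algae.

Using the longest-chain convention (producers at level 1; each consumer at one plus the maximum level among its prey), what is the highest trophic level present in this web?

3

Producers (level 1): Diatoms, Algae.
Algae → Zooplankton → Newt gives Newt level 3.
No species has a prey at level 3, so no species reaches level 4.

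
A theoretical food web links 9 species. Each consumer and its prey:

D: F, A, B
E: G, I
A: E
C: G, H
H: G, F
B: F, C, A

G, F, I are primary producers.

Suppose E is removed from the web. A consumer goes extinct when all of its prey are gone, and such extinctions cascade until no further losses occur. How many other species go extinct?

Remove E.
Round 1: A (all prey gone) → extinct.
No further losses. Total secondary extinctions: 1.

1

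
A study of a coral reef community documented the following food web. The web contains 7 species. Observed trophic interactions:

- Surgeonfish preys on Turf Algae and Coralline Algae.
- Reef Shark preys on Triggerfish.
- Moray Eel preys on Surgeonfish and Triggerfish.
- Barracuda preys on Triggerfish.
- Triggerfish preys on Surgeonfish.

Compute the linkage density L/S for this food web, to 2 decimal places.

There are L = 7 links among S = 7 species.
L/S = 7/7 = 1.0000 ≈ 1.00.

L/S = 1.00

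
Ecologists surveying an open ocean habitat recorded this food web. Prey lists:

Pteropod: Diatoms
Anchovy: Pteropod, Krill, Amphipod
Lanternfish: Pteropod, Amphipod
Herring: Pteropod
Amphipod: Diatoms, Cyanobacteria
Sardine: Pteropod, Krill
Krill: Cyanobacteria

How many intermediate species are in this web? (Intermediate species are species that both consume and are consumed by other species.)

Intermediate species (has both prey and predators): Pteropod, Krill, Amphipod.
Count: 3.

3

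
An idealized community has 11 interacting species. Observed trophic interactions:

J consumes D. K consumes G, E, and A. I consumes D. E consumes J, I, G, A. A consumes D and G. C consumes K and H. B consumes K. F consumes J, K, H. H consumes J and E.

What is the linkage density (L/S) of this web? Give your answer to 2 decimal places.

L/S = 1.73

There are L = 19 links among S = 11 species.
L/S = 19/11 = 1.7273 ≈ 1.73.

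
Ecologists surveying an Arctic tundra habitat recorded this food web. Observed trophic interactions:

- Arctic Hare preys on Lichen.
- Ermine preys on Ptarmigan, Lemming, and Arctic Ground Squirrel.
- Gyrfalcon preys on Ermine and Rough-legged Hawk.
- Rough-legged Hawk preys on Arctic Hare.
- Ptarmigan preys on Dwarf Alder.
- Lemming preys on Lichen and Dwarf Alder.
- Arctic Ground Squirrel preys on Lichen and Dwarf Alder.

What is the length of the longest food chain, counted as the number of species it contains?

One longest chain: Dwarf Alder → Ptarmigan → Ermine → Gyrfalcon.
It has 4 species and 3 links.

4 species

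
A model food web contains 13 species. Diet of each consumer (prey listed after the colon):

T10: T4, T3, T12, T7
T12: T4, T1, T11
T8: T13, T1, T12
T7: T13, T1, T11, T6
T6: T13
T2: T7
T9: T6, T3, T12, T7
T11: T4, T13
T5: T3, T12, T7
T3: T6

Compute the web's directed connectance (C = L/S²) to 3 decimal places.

The web has S = 13 species and L = 26 feeding links.
C = L / S² = 26 / 169 = 0.1538 ≈ 0.154.

C = 0.154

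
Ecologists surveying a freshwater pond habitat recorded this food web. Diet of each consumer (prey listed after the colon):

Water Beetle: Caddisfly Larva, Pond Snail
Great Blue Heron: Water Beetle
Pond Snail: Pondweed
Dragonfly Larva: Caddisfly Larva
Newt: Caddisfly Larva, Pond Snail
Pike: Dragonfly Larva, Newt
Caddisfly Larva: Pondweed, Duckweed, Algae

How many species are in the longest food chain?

One longest chain: Pondweed → Caddisfly Larva → Water Beetle → Great Blue Heron.
It has 4 species and 3 links.

4 species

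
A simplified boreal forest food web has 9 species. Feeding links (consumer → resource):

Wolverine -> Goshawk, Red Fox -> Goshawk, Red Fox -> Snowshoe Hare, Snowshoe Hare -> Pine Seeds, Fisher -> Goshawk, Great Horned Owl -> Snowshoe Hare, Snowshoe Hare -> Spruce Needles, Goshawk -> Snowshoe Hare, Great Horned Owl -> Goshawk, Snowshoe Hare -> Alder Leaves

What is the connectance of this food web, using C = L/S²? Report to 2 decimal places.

C = 0.12

The web has S = 9 species and L = 10 feeding links.
C = L / S² = 10 / 81 = 0.1235 ≈ 0.12.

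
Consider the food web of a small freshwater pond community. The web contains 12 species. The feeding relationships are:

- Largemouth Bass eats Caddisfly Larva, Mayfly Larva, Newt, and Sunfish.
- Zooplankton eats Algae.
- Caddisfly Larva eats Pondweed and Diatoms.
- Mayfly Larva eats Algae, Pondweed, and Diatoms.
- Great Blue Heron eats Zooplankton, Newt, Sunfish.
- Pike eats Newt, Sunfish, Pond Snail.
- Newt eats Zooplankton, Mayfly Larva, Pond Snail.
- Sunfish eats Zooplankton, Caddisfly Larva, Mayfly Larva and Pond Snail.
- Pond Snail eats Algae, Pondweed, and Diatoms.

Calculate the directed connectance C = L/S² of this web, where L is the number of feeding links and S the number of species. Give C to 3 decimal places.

The web has S = 12 species and L = 26 feeding links.
C = L / S² = 26 / 144 = 0.1806 ≈ 0.181.

C = 0.181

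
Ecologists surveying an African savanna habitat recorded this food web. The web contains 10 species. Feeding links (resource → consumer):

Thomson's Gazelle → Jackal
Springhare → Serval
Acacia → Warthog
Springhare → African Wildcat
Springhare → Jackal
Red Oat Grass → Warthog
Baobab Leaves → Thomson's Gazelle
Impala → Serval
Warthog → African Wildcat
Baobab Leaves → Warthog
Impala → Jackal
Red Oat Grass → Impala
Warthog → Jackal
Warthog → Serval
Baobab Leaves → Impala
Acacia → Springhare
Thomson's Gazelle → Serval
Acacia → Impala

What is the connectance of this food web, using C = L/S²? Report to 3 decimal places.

The web has S = 10 species and L = 18 feeding links.
C = L / S² = 18 / 100 = 0.1800 ≈ 0.180.

C = 0.180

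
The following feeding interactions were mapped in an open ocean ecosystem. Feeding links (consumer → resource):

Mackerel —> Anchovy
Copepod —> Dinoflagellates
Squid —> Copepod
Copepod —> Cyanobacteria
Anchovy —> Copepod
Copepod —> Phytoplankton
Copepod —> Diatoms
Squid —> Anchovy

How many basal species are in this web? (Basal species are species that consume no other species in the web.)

Basal species (no prey listed): Dinoflagellates, Cyanobacteria, Phytoplankton, Diatoms.
Count: 4.

4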